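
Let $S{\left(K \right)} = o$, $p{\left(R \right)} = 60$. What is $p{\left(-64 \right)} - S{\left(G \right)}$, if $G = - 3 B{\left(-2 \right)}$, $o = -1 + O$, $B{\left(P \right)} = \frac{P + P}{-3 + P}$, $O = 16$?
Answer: $45$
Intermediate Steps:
$B{\left(P \right)} = \frac{2 P}{-3 + P}$
$o = 15$ ($o = -1 + 16 = 15$)
$G = - \frac{12}{5}$ ($G = - 3 \cdot 2 \left(-2\right) \frac{1}{-3 - 2} = - 3 \cdot 2 \left(-2\right) \frac{1}{-5} = - 3 \cdot 2 \left(-2\right) \left(- \frac{1}{5}\right) = \left(-3\right) \frac{4}{5} = - \frac{12}{5} \approx -2.4$)
$S{\left(K \right)} = 15$
$p{\left(-64 \right)} - S{\left(G \right)} = 60 - 15 = 45$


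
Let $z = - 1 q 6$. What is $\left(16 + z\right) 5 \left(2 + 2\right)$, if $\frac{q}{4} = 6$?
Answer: $-2560$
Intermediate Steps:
$q = 24$ ($q = 4 \cdot 6 = 24$)
$z = -144$ ($z = - 1 \cdot 24 \cdot 6 = - 24 \cdot 6 = \left(-1\right) 144 = -144$)
$\left(16 + z\right) 5 \left(2 + 2\right) = \left(16 - 144\right) 5 \left(2 + 2\right) = - 128 \cdot 5 \cdot 4 = \left(-128\right) 20 = -2560$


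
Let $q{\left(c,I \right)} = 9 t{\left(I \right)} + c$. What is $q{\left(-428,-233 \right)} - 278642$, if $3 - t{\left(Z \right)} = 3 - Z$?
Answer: $-281167$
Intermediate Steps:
$t{\left(Z \right)} = Z$ ($t{\left(Z \right)} = 3 - \left(3 - Z\right) = 3 + \left(-3 + Z\right) = Z$)
$q{\left(c,I \right)} = c + 9 I$ ($q{\left(c,I \right)} = 9 I + c = c + 9 I$)
$q{\left(-428,-233 \right)} - 278642 = \left(-428 + 9 \left(-233\right)\right) - 278642 = \left(-428 - 2097\right) - 278642 = -2525 - 278642 = -281167$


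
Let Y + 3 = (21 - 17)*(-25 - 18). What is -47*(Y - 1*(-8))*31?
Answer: 243319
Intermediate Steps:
Y = -175 (Y = -3 + (21 - 17)*(-25 - 18) = -3 + 4*(-43) = -3 - 172 = -175)
-47*(Y - 1*(-8))*31 = -47*(-175 - 1*(-8))*31 = -47*(-175 + 8)*31 = -47*(-167)*31 = 7849*31 = 243319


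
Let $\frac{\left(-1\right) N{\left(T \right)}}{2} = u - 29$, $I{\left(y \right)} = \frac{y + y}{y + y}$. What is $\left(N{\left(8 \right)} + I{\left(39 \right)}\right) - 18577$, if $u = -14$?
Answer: $-18490$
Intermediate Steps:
$I{\left(y \right)} = 1$ ($I{\left(y \right)} = \frac{2 y}{2 y} = 2 y \frac{1}{2 y} = 1$)
$N{\left(T \right)} = 86$ ($N{\left(T \right)} = - 2 \left(-14 - 29\right) = \left(-2\right) \left(-43\right) = 86$)
$\left(N{\left(8 \right)} + I{\left(39 \right)}\right) - 18577 = \left(86 + 1\right) - 18577 = 87 - 18577 = -18490$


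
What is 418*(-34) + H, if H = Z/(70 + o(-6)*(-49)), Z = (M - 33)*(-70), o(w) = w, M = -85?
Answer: -184461/13 ≈ -14189.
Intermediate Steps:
Z = 8260 (Z = (-85 - 33)*(-70) = -118*(-70) = 8260)
H = 295/13 (H = 8260/(70 - 6*(-49)) = 8260/(70 + 294) = 8260/364 = 8260*(1/364) = 295/13 ≈ 22.692)
418*(-34) + H = 418*(-34) + 295/13 = -14212 + 295/13 = -184461/13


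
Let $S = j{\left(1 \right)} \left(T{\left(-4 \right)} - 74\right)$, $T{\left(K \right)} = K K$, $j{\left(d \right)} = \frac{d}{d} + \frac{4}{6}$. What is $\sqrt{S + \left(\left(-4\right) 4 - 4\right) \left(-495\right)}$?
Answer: $\frac{\sqrt{88230}}{3} \approx 99.012$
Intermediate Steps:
$j{\left(d \right)} = \frac{5}{3}$ ($j{\left(d \right)} = 1 + 4 \cdot \frac{1}{6} = 1 + \frac{2}{3} = \frac{5}{3}$)
$T{\left(K \right)} = K^{2}$
$S = - \frac{290}{3}$ ($S = \frac{5 \left(\left(-4\right)^{2} - 74\right)}{3} = \frac{5 \left(16 - 74\right)}{3} = \frac{5}{3} \left(-58\right) = - \frac{290}{3} \approx -96.667$)
$\sqrt{S + \left(\left(-4\right) 4 - 4\right) \left(-495\right)} = \sqrt{- \frac{290}{3} + \left(\left(-4\right) 4 - 4\right) \left(-495\right)} = \sqrt{- \frac{290}{3} + \left(-16 - 4\right) \left(-495\right)} = \sqrt{- \frac{290}{3} - -9900} = \sqrt{- \frac{290}{3} + 9900} = \sqrt{\frac{29410}{3}} = \frac{\sqrt{88230}}{3}$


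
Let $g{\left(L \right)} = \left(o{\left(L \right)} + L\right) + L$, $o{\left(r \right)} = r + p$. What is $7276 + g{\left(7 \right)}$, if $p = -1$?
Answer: $7296$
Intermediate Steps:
$o{\left(r \right)} = -1 + r$ ($o{\left(r \right)} = r - 1 = -1 + r$)
$g{\left(L \right)} = -1 + 3 L$ ($g{\left(L \right)} = \left(\left(-1 + L\right) + L\right) + L = \left(-1 + 2 L\right) + L = -1 + 3 L$)
$7276 + g{\left(7 \right)} = 7276 + \left(-1 + 3 \cdot 7\right) = 7276 + \left(-1 + 21\right) = 7276 + 20 = 7296$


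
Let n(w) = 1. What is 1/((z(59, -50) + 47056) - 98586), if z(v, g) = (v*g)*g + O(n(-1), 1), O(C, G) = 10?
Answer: 1/95980 ≈ 1.0419e-5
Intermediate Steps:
z(v, g) = 10 + v*g² (z(v, g) = (v*g)*g + 10 = (g*v)*g + 10 = v*g² + 10 = 10 + v*g²)
1/((z(59, -50) + 47056) - 98586) = 1/(((10 + 59*(-50)²) + 47056) - 98586) = 1/(((10 + 59*2500) + 47056) - 98586) = 1/(((10 + 147500) + 47056) - 98586) = 1/((147510 + 47056) - 98586) = 1/(194566 - 98586) = 1/95980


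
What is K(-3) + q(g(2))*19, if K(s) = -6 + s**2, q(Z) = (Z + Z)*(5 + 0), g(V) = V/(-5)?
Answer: -73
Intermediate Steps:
g(V) = -V/5 (g(V) = V*(-1/5) = -V/5)
q(Z) = 10*Z (q(Z) = (2*Z)*5 = 10*Z)
K(-3) + q(g(2))*19 = (-6 + (-3)**2) + (10*(-1/5*2))*19 = (-6 + 9) + (10*(-2/5))*19 = 3 - 4*19 = 3 - 76 = -73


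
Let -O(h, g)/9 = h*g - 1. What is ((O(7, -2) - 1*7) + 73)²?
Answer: 40401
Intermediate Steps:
O(h, g) = 9 - 9*g*h (O(h, g) = -9*(h*g - 1) = -9*(g*h - 1) = -9*(-1 + g*h) = 9 - 9*g*h)
((O(7, -2) - 1*7) + 73)² = (((9 - 9*(-2)*7) - 1*7) + 73)² = (((9 + 126) - 7) + 73)² = ((135 - 7) + 73)² = (128 + 73)² = 201² = 40401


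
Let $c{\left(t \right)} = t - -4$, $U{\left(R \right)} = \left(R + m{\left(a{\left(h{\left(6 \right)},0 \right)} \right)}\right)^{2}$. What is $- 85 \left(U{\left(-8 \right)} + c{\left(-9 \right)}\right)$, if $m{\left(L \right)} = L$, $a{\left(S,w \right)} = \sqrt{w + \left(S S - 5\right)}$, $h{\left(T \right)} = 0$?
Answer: $-4590 + 1360 i \sqrt{5} \approx -4590.0 + 3041.1 i$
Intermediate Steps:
$a{\left(S,w \right)} = \sqrt{-5 + w + S^{2}}$ ($a{\left(S,w \right)} = \sqrt{w + \left(S^{2} - 5\right)} = \sqrt{w + \left(-5 + S^{2}\right)} = \sqrt{-5 + w + S^{2}}$)
$U{\left(R \right)} = \left(R + i \sqrt{5}\right)^{2}$ ($U{\left(R \right)} = \left(R + \sqrt{-5 + 0 + 0^{2}}\right)^{2} = \left(R + \sqrt{-5 + 0 + 0}\right)^{2} = \left(R + \sqrt{-5}\right)^{2} = \left(R + i \sqrt{5}\right)^{2}$)
$c{\left(t \right)} = 4 + t$ ($c{\left(t \right)} = t + 4 = 4 + t$)
$- 85 \left(U{\left(-8 \right)} + c{\left(-9 \right)}\right) = - 85 \left(\left(-8 + i \sqrt{5}\right)^{2} + \left(4 - 9\right)\right) = - 85 \left(\left(-8 + i \sqrt{5}\right)^{2} - 5\right) = - 85 \left(-5 + \left(-8 + i \sqrt{5}\right)^{2}\right) = 425 - 85 \left(-8 + i \sqrt{5}\right)^{2}$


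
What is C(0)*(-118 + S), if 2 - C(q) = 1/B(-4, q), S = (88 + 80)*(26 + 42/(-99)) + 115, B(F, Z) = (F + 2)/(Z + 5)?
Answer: 425079/22 ≈ 19322.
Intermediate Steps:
B(F, Z) = (2 + F)/(5 + Z)
S = 48529/11 (S = 168*(26 + 42*(-1/99)) + 115 = 168*(26 - 14/33) + 115 = 168*(844/33) + 115 = 47264/11 + 115 = 48529/11 ≈ 4411.7)
C(q) = 9/2 + q/2 (C(q) = 2 - 1/((2 - 4)/(5 + q)) = 2 - 1/(-2/(5 + q)) = 2 - 1/((-2/(5 + q))) = 2 - (-5/2 - q/2) = 2 + (5/2 + q/2) = 9/2 + q/2)
C(0)*(-118 + S) = (9/2 + (½)*0)*(-118 + 48529/11) = (9/2 + 0)*(47231/11) = (9/2)*(47231/11) = 425079/22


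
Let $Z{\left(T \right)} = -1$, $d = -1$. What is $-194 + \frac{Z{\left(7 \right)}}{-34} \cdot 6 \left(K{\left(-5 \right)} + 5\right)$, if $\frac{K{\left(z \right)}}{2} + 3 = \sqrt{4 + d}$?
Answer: $- \frac{3301}{17} + \frac{6 \sqrt{3}}{17} \approx -193.57$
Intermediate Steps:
$K{\left(z \right)} = -6 + 2 \sqrt{3}$ ($K{\left(z \right)} = -6 + 2 \sqrt{4 - 1} = -6 + 2 \sqrt{3}$)
$-194 + \frac{Z{\left(7 \right)}}{-34} \cdot 6 \left(K{\left(-5 \right)} + 5\right) = -194 + - \frac{1}{-34} \cdot 6 \left(\left(-6 + 2 \sqrt{3}\right) + 5\right) = -194 + \left(-1\right) \left(- \frac{1}{34}\right) 6 \left(-1 + 2 \sqrt{3}\right) = -194 + \frac{-6 + 12 \sqrt{3}}{34} = -194 - \left(\frac{3}{17} - \frac{6 \sqrt{3}}{17}\right) = - \frac{3301}{17} + \frac{6 \sqrt{3}}{17}$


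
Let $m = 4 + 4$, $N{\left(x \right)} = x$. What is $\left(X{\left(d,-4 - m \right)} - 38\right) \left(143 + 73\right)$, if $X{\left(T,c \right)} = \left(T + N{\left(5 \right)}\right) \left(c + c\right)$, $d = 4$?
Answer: $-54864$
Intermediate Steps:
$m = 8$
$X{\left(T,c \right)} = 2 c \left(5 + T\right)$ ($X{\left(T,c \right)} = \left(T + 5\right) \left(c + c\right) = \left(5 + T\right) 2 c = 2 c \left(5 + T\right)$)
$\left(X{\left(d,-4 - m \right)} - 38\right) \left(143 + 73\right) = \left(2 \left(-4 - 8\right) \left(5 + 4\right) - 38\right) \left(143 + 73\right) = \left(2 \left(-4 - 8\right) 9 - 38\right) 216 = \left(2 \left(-12\right) 9 - 38\right) 216 = \left(-216 - 38\right) 216 = \left(-254\right) 216 = -54864$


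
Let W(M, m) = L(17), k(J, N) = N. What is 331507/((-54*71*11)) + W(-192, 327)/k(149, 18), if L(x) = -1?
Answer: -15175/1917 ≈ -7.9160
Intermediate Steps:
W(M, m) = -1
331507/((-54*71*11)) + W(-192, 327)/k(149, 18) = 331507/((-54*71*11)) - 1/18 = 331507/((-3834*11)) - 1*1/18 = 331507/(-42174) - 1/18 = 331507*(-1/42174) - 1/18 = -30137/3834 - 1/18 = -15175/1917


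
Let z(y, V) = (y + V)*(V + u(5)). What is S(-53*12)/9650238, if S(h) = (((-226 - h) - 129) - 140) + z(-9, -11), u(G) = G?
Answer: 87/3216746 ≈ 2.7046e-5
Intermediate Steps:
z(y, V) = (5 + V)*(V + y) (z(y, V) = (y + V)*(V + 5) = (V + y)*(5 + V) = (5 + V)*(V + y))
S(h) = -375 - h (S(h) = (((-226 - h) - 129) - 140) + ((-11)**2 + 5*(-11) + 5*(-9) - 11*(-9)) = ((-355 - h) - 140) + (121 - 55 - 45 + 99) = (-495 - h) + 120 = -375 - h)
S(-53*12)/9650238 = (-375 - (-53)*12)/9650238 = (-375 - 1*(-636))*(1/9650238) = (-375 + 636)*(1/9650238) = 261*(1/9650238) = 87/3216746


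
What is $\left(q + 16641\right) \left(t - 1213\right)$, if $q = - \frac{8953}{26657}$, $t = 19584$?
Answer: $\frac{8149195270264}{26657} \approx 3.0571 \cdot 10^{8}$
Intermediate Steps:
$q = - \frac{8953}{26657}$ ($q = \left(-8953\right) \frac{1}{26657} = - \frac{8953}{26657} \approx -0.33586$)
$\left(q + 16641\right) \left(t - 1213\right) = \left(- \frac{8953}{26657} + 16641\right) \left(19584 - 1213\right) = \frac{443590184}{26657} \cdot 18371 = \frac{8149195270264}{26657}$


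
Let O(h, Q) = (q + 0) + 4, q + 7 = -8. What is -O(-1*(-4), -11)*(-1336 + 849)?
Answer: -5357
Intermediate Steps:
q = -15 (q = -7 - 8 = -15)
O(h, Q) = -11 (O(h, Q) = (-15 + 0) + 4 = -15 + 4 = -11)
-O(-1*(-4), -11)*(-1336 + 849) = -(-11)*(-1336 + 849) = -(-11)*(-487) = -1*5357 = -5357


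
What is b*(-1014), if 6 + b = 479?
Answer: -479622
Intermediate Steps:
b = 473 (b = -6 + 479 = 473)
b*(-1014) = 473*(-1014) = -479622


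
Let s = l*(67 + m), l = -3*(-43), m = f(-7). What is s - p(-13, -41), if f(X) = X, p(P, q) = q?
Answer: 7781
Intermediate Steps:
m = -7
l = 129
s = 7740 (s = 129*(67 - 7) = 129*60 = 7740)
s - p(-13, -41) = 7740 - 1*(-41) = 7740 + 41 = 7781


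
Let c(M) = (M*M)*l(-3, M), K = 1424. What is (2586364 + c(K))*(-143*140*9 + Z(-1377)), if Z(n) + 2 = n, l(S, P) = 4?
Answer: -1942221592612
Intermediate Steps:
c(M) = 4*M**2 (c(M) = (M*M)*4 = M**2*4 = 4*M**2)
Z(n) = -2 + n
(2586364 + c(K))*(-143*140*9 + Z(-1377)) = (2586364 + 4*1424**2)*(-143*140*9 + (-2 - 1377)) = (2586364 + 4*2027776)*(-20020*9 - 1379) = (2586364 + 8111104)*(-180180 - 1379) = 10697468*(-181559) = -1942221592612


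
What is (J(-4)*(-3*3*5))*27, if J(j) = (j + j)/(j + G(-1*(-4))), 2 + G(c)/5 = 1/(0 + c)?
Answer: -12960/17 ≈ -762.35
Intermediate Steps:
G(c) = -10 + 5/c (G(c) = -10 + 5/(0 + c) = -10 + 5/c)
J(j) = 2*j/(-35/4 + j) (J(j) = (j + j)/(j + (-10 + 5/((-1*(-4))))) = (2*j)/(j + (-10 + 5/4)) = (2*j)/(j - 35/4) = (2*j)/(-35/4 + j) = 2*j/(-35/4 + j))
(J(-4)*(-3*3*5))*27 = ((8*(-4)/(-35 + 4*(-4)))*(-3*3*5))*27 = ((8*(-4)/(-35 - 16))*(-9*5))*27 = ((8*(-4)/(-51))*(-45))*27 = ((8*(-4)*(-1/51))*(-45))*27 = ((32/51)*(-45))*27 = -480/17*27 = -12960/17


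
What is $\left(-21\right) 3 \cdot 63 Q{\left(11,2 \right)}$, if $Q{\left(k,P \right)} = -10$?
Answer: $39690$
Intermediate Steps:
$\left(-21\right) 3 \cdot 63 Q{\left(11,2 \right)} = \left(-21\right) 3 \cdot 63 \left(-10\right) = \left(-63\right) 63 \left(-10\right) = \left(-3969\right) \left(-10\right) = 39690$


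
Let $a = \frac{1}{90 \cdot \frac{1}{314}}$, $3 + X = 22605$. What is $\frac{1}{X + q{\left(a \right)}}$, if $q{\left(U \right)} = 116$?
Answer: $\frac{1}{22718} \approx 4.4018 \cdot 10^{-5}$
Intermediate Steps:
$X = 22602$ ($X = -3 + 22605 = 22602$)
$a = \frac{157}{45}$ ($a = \frac{1}{90 \cdot \frac{1}{314}} = \frac{1}{\frac{45}{157}} = \frac{157}{45} \approx 3.4889$)
$\frac{1}{X + q{\left(a \right)}} = \frac{1}{22602 + 116} = \frac{1}{22718}$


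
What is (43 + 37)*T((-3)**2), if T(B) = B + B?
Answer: 1440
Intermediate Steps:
T(B) = 2*B
(43 + 37)*T((-3)**2) = (43 + 37)*(2*(-3)**2) = 80*(2*9) = 80*18 = 1440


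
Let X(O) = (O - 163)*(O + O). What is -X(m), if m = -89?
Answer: -44856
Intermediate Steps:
X(O) = 2*O*(-163 + O) (X(O) = (-163 + O)*(2*O) = 2*O*(-163 + O))
-X(m) = -2*(-89)*(-163 - 89) = -2*(-89)*(-252) = -1*44856 = -44856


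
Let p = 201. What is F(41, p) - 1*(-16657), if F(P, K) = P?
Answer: 16698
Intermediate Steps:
F(41, p) - 1*(-16657) = 41 - 1*(-16657) = 41 + 16657 = 16698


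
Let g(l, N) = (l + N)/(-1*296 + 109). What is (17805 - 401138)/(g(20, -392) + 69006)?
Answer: -71683271/12904494 ≈ -5.5549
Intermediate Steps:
g(l, N) = -N/187 - l/187 (g(l, N) = (N + l)/(-296 + 109) = (N + l)/(-187) = (N + l)*(-1/187) = -N/187 - l/187)
(17805 - 401138)/(g(20, -392) + 69006) = (17805 - 401138)/((-1/187*(-392) - 1/187*20) + 69006) = -383333/((392/187 - 20/187) + 69006) = -383333/(372/187 + 69006) = -383333/12904494/187 = -383333*187/12904494 = -71683271/12904494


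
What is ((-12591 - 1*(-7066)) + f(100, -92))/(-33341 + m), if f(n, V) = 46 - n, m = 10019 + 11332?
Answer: 5579/11990 ≈ 0.46530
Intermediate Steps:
m = 21351
((-12591 - 1*(-7066)) + f(100, -92))/(-33341 + m) = ((-12591 - 1*(-7066)) + (46 - 1*100))/(-33341 + 21351) = ((-12591 + 7066) + (46 - 100))/(-11990) = (-5525 - 54)*(-1/11990) = -5579*(-1/11990) = 5579/11990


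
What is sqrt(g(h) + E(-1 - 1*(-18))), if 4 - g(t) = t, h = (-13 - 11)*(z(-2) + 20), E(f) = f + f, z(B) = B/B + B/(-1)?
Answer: sqrt(590) ≈ 24.290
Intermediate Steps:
z(B) = 1 - B (z(B) = 1 + B*(-1) = 1 - B)
E(f) = 2*f
h = -552 (h = (-13 - 11)*((1 - 1*(-2)) + 20) = -24*((1 + 2) + 20) = -24*(3 + 20) = -24*23 = -552)
g(t) = 4 - t
sqrt(g(h) + E(-1 - 1*(-18))) = sqrt((4 - 1*(-552)) + 2*(-1 - 1*(-18))) = sqrt((4 + 552) + 2*(-1 + 18)) = sqrt(556 + 2*17) = sqrt(556 + 34) = sqrt(590)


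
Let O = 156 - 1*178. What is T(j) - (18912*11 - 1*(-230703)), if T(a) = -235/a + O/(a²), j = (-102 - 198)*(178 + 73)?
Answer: -1243833459227261/2835045000 ≈ -4.3874e+5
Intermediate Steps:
O = -22 (O = 156 - 178 = -22)
j = -75300 (j = -300*251 = -75300)
T(a) = -235/a - 22/a²
T(j) - (18912*11 - 1*(-230703)) = (-22 - 235*(-75300))/(-75300)² - (18912*11 - 1*(-230703)) = (-22 + 17695500)/5670090000 - (208032 + 230703) = (1/5670090000)*17695478 - 1*438735 = 8847739/2835045000 - 438735 = -1243833459227261/2835045000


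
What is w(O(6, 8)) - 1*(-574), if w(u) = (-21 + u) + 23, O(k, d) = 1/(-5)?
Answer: 2879/5 ≈ 575.80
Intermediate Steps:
O(k, d) = -1/5
w(u) = 2 + u
w(O(6, 8)) - 1*(-574) = (2 - 1/5) - 1*(-574) = 9/5 + 574 = 2879/5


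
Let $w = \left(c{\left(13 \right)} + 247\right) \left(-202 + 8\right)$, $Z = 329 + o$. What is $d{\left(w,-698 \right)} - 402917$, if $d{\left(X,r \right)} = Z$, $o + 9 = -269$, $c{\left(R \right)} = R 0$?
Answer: $-402866$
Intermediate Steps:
$c{\left(R \right)} = 0$
$o = -278$ ($o = -9 - 269 = -278$)
$Z = 51$ ($Z = 329 - 278 = 51$)
$w = -47918$ ($w = \left(0 + 247\right) \left(-202 + 8\right) = 247 \left(-194\right) = -47918$)
$d{\left(X,r \right)} = 51$
$d{\left(w,-698 \right)} - 402917 = 51 - 402917 = -402866$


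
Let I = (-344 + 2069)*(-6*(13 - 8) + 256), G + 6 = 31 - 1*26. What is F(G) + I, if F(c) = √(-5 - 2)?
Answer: 389850 + I*√7 ≈ 3.8985e+5 + 2.6458*I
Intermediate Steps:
G = -1 (G = -6 + (31 - 1*26) = -6 + (31 - 26) = -6 + 5 = -1)
I = 389850 (I = 1725*(-6*5 + 256) = 1725*(-30 + 256) = 1725*226 = 389850)
F(c) = I*√7 (F(c) = √(-7) = I*√7)
F(G) + I = I*√7 + 389850 = 389850 + I*√7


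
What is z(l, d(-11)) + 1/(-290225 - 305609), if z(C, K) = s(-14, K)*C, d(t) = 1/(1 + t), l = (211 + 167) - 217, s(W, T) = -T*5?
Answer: 23982318/297917 ≈ 80.500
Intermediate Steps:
s(W, T) = -5*T
l = 161 (l = 378 - 217 = 161)
z(C, K) = -5*C*K (z(C, K) = (-5*K)*C = -5*C*K)
z(l, d(-11)) + 1/(-290225 - 305609) = -5*161/(1 - 11) + 1/(-290225 - 305609) = -5*161/(-10) + 1/(-595834) = -5*161*(-1/10) - 1/595834 = 161/2 - 1/595834 = 23982318/297917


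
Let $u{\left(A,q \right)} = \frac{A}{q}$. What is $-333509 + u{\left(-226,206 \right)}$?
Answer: $- \frac{34351540}{103} \approx -3.3351 \cdot 10^{5}$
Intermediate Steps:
$-333509 + u{\left(-226,206 \right)} = -333509 - \frac{226}{206} = -333509 - \frac{113}{103} = - \frac{34351540}{103}$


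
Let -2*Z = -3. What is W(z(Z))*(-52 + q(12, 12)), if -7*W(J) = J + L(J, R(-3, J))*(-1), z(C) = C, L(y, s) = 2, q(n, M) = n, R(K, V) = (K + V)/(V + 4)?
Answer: -20/7 ≈ -2.8571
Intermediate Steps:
R(K, V) = (K + V)/(4 + V)
Z = 3/2 (Z = -½*(-3) = 3/2 ≈ 1.5000)
W(J) = 2/7 - J/7 (W(J) = -(J + 2*(-1))/7 = -(J - 2)/7 = -(-2 + J)/7 = 2/7 - J/7)
W(z(Z))*(-52 + q(12, 12)) = (2/7 - ⅐*3/2)*(-52 + 12) = (2/7 - 3/14)*(-40) = (1/14)*(-40) = -20/7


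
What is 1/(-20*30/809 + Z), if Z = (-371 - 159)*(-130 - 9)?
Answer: 809/59598430 ≈ 1.3574e-5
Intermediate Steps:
Z = 73670 (Z = -530*(-139) = 73670)
1/(-20*30/809 + Z) = 1/(-20*30/809 + 73670) = 1/(-600*1/809 + 73670) = 1/(-600/809 + 73670) = 1/(59598430/809) = 809/59598430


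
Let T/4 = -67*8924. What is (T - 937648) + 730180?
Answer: -2599100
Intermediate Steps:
T = -2391632 (T = 4*(-67*8924) = 4*(-597908) = -2391632)
(T - 937648) + 730180 = (-2391632 - 937648) + 730180 = -3329280 + 730180 = -2599100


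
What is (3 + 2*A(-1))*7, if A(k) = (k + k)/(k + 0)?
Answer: 49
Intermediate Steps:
A(k) = 2 (A(k) = (2*k)/k = 2)
(3 + 2*A(-1))*7 = (3 + 2*2)*7 = (3 + 4)*7 = 7*7 = 49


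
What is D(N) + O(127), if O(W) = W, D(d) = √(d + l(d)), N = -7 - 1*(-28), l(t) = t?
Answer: 127 + √42 ≈ 133.48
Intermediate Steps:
N = 21 (N = -7 + 28 = 21)
D(d) = √2*√d (D(d) = √(d + d) = √(2*d) = √2*√d)
D(N) + O(127) = √2*√21 + 127 = √42 + 127 = 127 + √42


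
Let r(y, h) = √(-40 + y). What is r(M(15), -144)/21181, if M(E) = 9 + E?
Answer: 4*I/21181 ≈ 0.00018885*I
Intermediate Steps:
r(M(15), -144)/21181 = √(-40 + (9 + 15))/21181 = √(-40 + 24)*(1/21181) = √(-16)*(1/21181) = (4*I)*(1/21181) = 4*I/21181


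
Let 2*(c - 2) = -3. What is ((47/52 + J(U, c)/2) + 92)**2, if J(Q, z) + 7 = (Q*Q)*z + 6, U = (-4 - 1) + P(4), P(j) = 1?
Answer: 25130169/2704 ≈ 9293.7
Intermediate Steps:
c = 1/2 (c = 2 + (1/2)*(-3) = 2 - 3/2 = 1/2 ≈ 0.50000)
U = -4 (U = (-4 - 1) + 1 = -5 + 1 = -4)
J(Q, z) = -1 + z*Q**2 (J(Q, z) = -7 + ((Q*Q)*z + 6) = -7 + (Q**2*z + 6) = -7 + (z*Q**2 + 6) = -7 + (6 + z*Q**2) = -1 + z*Q**2)
((47/52 + J(U, c)/2) + 92)**2 = ((47/52 + (-1 + (1/2)*(-4)**2)/2) + 92)**2 = ((47*(1/52) + (-1 + (1/2)*16)*(1/2)) + 92)**2 = ((47/52 + (-1 + 8)*(1/2)) + 92)**2 = ((47/52 + 7*(1/2)) + 92)**2 = ((47/52 + 7/2) + 92)**2 = (229/52 + 92)**2 = (5013/52)**2 = 25130169/2704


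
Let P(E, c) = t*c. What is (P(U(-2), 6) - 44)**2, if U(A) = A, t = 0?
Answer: 1936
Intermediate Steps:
P(E, c) = 0 (P(E, c) = 0*c = 0)
(P(U(-2), 6) - 44)**2 = (0 - 44)**2 = (-44)**2 = 1936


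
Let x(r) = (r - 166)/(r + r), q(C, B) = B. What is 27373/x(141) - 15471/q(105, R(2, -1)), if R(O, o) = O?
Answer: -15825147/50 ≈ -3.1650e+5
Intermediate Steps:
x(r) = (-166 + r)/(2*r) (x(r) = (-166 + r)/((2*r)) = (-166 + r)*(1/(2*r)) = (-166 + r)/(2*r))
27373/x(141) - 15471/q(105, R(2, -1)) = 27373/(((½)*(-166 + 141)/141)) - 15471/2 = 27373/(((½)*(1/141)*(-25))) - 15471*½ = 27373/(-25/282) - 15471/2 = 27373*(-282/25) - 15471/2 = -7719186/25 - 15471/2 = -15825147/50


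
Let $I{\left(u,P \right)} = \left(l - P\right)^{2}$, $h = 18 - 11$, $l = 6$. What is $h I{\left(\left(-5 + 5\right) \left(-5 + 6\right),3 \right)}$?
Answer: $63$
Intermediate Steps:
$h = 7$
$I{\left(u,P \right)} = \left(6 - P\right)^{2}$
$h I{\left(\left(-5 + 5\right) \left(-5 + 6\right),3 \right)} = 7 \left(-6 + 3\right)^{2} = 7 \left(-3\right)^{2} = 7 \cdot 9 = 63$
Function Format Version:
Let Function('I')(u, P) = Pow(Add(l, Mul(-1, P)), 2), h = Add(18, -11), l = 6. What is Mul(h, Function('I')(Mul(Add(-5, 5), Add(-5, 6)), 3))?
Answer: 63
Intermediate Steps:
h = 7
Function('I')(u, P) = Pow(Add(6, Mul(-1, P)), 2)
Mul(h, Function('I')(Mul(Add(-5, 5), Add(-5, 6)), 3)) = Mul(7, Pow(Add(-6, 3), 2)) = Mul(7, Pow(-3, 2)) = Mul(7, 9) = 63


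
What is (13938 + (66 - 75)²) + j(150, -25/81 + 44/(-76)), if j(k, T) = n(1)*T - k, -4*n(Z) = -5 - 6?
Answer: 42681269/3078 ≈ 13867.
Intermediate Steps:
n(Z) = 11/4 (n(Z) = -(-5 - 6)/4 = -¼*(-11) = 11/4)
j(k, T) = -k + 11*T/4 (j(k, T) = 11*T/4 - k = -k + 11*T/4)
(13938 + (66 - 75)²) + j(150, -25/81 + 44/(-76)) = (13938 + (66 - 75)²) + (-1*150 + 11*(-25/81 + 44/(-76))/4) = (13938 + (-9)²) + (-150 + 11*(-25*1/81 + 44*(-1/76))/4) = (13938 + 81) + (-150 + 11*(-25/81 - 11/19)/4) = 14019 + (-150 + (11/4)*(-1366/1539)) = 14019 + (-150 - 7513/3078) = 14019 - 469213/3078 = 42681269/3078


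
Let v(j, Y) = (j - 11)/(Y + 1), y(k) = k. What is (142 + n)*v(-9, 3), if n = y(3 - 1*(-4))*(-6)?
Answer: -500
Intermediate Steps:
v(j, Y) = (-11 + j)/(1 + Y)
n = -42 (n = (3 - 1*(-4))*(-6) = (3 + 4)*(-6) = 7*(-6) = -42)
(142 + n)*v(-9, 3) = (142 - 42)*((-11 - 9)/(1 + 3)) = 100*(-20/4) = 100*((1/4)*(-20)) = 100*(-5) = -500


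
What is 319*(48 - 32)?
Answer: 5104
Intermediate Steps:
319*(48 - 32) = 319*16 = 5104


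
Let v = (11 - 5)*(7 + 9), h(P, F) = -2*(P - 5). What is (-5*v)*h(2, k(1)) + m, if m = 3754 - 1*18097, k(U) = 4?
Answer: -17223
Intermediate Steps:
h(P, F) = 10 - 2*P (h(P, F) = -2*(-5 + P) = 10 - 2*P)
v = 96 (v = 6*16 = 96)
m = -14343 (m = 3754 - 18097 = -14343)
(-5*v)*h(2, k(1)) + m = (-5*96)*(10 - 2*2) - 14343 = -480*(10 - 4) - 14343 = -480*6 - 14343 = -2880 - 14343 = -17223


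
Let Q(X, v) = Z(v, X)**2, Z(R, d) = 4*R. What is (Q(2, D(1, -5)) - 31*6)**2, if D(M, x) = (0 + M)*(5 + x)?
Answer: 34596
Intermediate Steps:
D(M, x) = M*(5 + x)
Q(X, v) = 16*v**2 (Q(X, v) = (4*v)**2 = 16*v**2)
(Q(2, D(1, -5)) - 31*6)**2 = (16*(1*(5 - 5))**2 - 31*6)**2 = (16*(1*0)**2 - 186)**2 = (16*0**2 - 186)**2 = (16*0 - 186)**2 = (0 - 186)**2 = (-186)**2 = 34596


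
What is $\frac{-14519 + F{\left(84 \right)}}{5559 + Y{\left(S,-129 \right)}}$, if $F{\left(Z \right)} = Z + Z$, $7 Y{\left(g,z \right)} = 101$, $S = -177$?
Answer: $- \frac{100457}{39014} \approx -2.5749$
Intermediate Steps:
$Y{\left(g,z \right)} = \frac{101}{7}$ ($Y{\left(g,z \right)} = \frac{1}{7} \cdot 101 = \frac{101}{7}$)
$F{\left(Z \right)} = 2 Z$
$\frac{-14519 + F{\left(84 \right)}}{5559 + Y{\left(S,-129 \right)}} = \frac{-14519 + 2 \cdot 84}{5559 + \frac{101}{7}} = \frac{-14519 + 168}{\frac{39014}{7}} = \left(-14351\right) \frac{7}{39014} = - \frac{100457}{39014}$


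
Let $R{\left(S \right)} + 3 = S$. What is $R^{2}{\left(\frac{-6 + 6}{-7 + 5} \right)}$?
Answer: $9$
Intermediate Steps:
$R{\left(S \right)} = -3 + S$
$R^{2}{\left(\frac{-6 + 6}{-7 + 5} \right)} = \left(-3 + \frac{-6 + 6}{-7 + 5}\right)^{2} = \left(-3 + \frac{0}{-2}\right)^{2} = \left(-3 + 0 \left(- \frac{1}{2}\right)\right)^{2} = \left(-3 + 0\right)^{2} = \left(-3\right)^{2} = 9$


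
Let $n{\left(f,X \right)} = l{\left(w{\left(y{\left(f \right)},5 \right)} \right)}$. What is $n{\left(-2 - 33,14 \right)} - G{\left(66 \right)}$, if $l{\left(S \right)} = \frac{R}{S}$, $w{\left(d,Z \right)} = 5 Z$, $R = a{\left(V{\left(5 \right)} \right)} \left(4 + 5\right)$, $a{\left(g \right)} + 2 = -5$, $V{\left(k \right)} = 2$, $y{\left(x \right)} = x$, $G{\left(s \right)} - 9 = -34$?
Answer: $\frac{562}{25} \approx 22.48$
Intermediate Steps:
$G{\left(s \right)} = -25$ ($G{\left(s \right)} = 9 - 34 = -25$)
$a{\left(g \right)} = -7$ ($a{\left(g \right)} = -2 - 5 = -7$)
$R = -63$ ($R = - 7 \left(4 + 5\right) = \left(-7\right) 9 = -63$)
$l{\left(S \right)} = - \frac{63}{S}$
$n{\left(f,X \right)} = - \frac{63}{25}$ ($n{\left(f,X \right)} = - \frac{63}{5 \cdot 5} = - \frac{63}{25}$)
$n{\left(-2 - 33,14 \right)} - G{\left(66 \right)} = - \frac{63}{25} - -25 = - \frac{63}{25} + 25 = \frac{562}{25}$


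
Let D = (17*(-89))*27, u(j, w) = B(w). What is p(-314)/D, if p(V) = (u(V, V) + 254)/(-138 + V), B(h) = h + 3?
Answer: -19/6154884 ≈ -3.0870e-6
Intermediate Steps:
B(h) = 3 + h
u(j, w) = 3 + w
p(V) = (257 + V)/(-138 + V) (p(V) = ((3 + V) + 254)/(-138 + V) = (257 + V)/(-138 + V))
D = -40851 (D = -1513*27 = -40851)
p(-314)/D = ((257 - 314)/(-138 - 314))/(-40851) = (-57/(-452))*(-1/40851) = -1/452*(-57)*(-1/40851) = (57/452)*(-1/40851) = -19/6154884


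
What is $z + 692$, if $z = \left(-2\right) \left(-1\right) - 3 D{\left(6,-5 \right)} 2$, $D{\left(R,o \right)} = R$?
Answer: $658$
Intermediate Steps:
$z = -34$ ($z = \left(-2\right) \left(-1\right) - 3 \cdot 6 \cdot 2 = 2 - 36 = -34$)
$z + 692 = -34 + 692 = 658$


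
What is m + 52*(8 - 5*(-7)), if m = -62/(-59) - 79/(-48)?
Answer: 6339989/2832 ≈ 2238.7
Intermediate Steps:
m = 7637/2832 (m = -62*(-1/59) - 79*(-1/48) = 62/59 + 79/48 = 7637/2832 ≈ 2.6967)
m + 52*(8 - 5*(-7)) = 7637/2832 + 52*(8 - 5*(-7)) = 7637/2832 + 52*(8 - 1*(-35)) = 7637/2832 + 52*(8 + 35) = 7637/2832 + 52*43 = 7637/2832 + 2236 = 6339989/2832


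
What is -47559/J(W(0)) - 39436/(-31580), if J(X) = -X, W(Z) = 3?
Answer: 125169294/7895 ≈ 15854.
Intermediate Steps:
-47559/J(W(0)) - 39436/(-31580) = -47559/((-1*3)) - 39436/(-31580) = -47559/(-3) - 39436*(-1/31580) = -47559*(-⅓) + 9859/7895 = 15853 + 9859/7895 = 125169294/7895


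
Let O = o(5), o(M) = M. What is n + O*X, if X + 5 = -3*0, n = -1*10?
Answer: -35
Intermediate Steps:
O = 5
n = -10
X = -5 (X = -5 - 3*0 = -5 + 0 = -5)
n + O*X = -10 + 5*(-5) = -10 - 25 = -35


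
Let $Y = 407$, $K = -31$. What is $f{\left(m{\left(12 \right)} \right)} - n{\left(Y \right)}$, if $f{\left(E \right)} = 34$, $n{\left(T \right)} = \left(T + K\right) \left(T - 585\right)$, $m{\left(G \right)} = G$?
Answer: $66962$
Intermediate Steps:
$n{\left(T \right)} = \left(-585 + T\right) \left(-31 + T\right)$ ($n{\left(T \right)} = \left(T - 31\right) \left(T - 585\right) = \left(-31 + T\right) \left(-585 + T\right) = \left(-585 + T\right) \left(-31 + T\right)$)
$f{\left(m{\left(12 \right)} \right)} - n{\left(Y \right)} = 34 - \left(18135 + 407^{2} - 250712\right) = 34 - \left(18135 + 165649 - 250712\right) = 34 - -66928 = 34 + 66928 = 66962$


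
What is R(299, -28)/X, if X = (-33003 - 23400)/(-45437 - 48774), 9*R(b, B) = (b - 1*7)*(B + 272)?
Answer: 6712345328/507627 ≈ 13223.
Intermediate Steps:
R(b, B) = (-7 + b)*(272 + B)/9 (R(b, B) = ((b - 1*7)*(B + 272))/9 = ((b - 7)*(272 + B))/9 = ((-7 + b)*(272 + B))/9 = (-7 + b)*(272 + B)/9)
X = 56403/94211 (X = -56403/(-94211) = -56403*(-1/94211) = 56403/94211 ≈ 0.59869)
R(299, -28)/X = (-1904/9 - 7/9*(-28) + (272/9)*299 + (⅑)*(-28)*299)/(56403/94211) = (-1904/9 + 196/9 + 81328/9 - 8372/9)*(94211/56403) = (71248/9)*(94211/56403) = 6712345328/507627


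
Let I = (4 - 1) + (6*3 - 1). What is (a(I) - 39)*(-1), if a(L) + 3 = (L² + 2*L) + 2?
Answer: -400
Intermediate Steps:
I = 20 (I = 3 + (18 - 1) = 3 + 17 = 20)
a(L) = -1 + L² + 2*L (a(L) = -3 + ((L² + 2*L) + 2) = -3 + (2 + L² + 2*L) = -1 + L² + 2*L)
(a(I) - 39)*(-1) = ((-1 + 20² + 2*20) - 39)*(-1) = ((-1 + 400 + 40) - 39)*(-1) = (439 - 39)*(-1) = 400*(-1) = -400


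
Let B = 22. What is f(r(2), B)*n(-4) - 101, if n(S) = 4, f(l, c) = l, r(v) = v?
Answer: -93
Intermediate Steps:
f(r(2), B)*n(-4) - 101 = 2*4 - 101 = 8 - 101 = -93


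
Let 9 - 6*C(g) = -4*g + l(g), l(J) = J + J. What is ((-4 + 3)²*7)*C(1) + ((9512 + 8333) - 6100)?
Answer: 70547/6 ≈ 11758.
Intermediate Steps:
l(J) = 2*J
C(g) = 3/2 + g/3 (C(g) = 3/2 - (-4*g + 2*g)/6 = 3/2 - (-1)*g/3 = 3/2 + g/3)
((-4 + 3)²*7)*C(1) + ((9512 + 8333) - 6100) = ((-4 + 3)²*7)*(3/2 + (⅓)*1) + ((9512 + 8333) - 6100) = ((-1)²*7)*(3/2 + ⅓) + (17845 - 6100) = (1*7)*(11/6) + 11745 = 7*(11/6) + 11745 = 77/6 + 11745 = 70547/6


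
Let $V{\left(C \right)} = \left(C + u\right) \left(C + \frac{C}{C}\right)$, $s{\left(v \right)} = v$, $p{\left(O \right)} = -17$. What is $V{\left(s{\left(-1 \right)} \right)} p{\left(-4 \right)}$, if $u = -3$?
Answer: $0$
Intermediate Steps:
$V{\left(C \right)} = \left(1 + C\right) \left(-3 + C\right)$ ($V{\left(C \right)} = \left(C - 3\right) \left(C + \frac{C}{C}\right) = \left(-3 + C\right) \left(C + 1\right) = \left(-3 + C\right) \left(1 + C\right) = \left(1 + C\right) \left(-3 + C\right)$)
$V{\left(s{\left(-1 \right)} \right)} p{\left(-4 \right)} = \left(-3 + \left(-1\right)^{2} - -2\right) \left(-17\right) = \left(-3 + 1 + 2\right) \left(-17\right) = 0 \left(-17\right) = 0$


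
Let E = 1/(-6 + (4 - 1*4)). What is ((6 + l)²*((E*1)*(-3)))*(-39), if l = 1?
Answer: -1911/2 ≈ -955.50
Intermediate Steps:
E = -⅙ (E = 1/(-6 + (4 - 4)) = 1/(-6 + 0) = 1/(-6) = -⅙ ≈ -0.16667)
((6 + l)²*((E*1)*(-3)))*(-39) = ((6 + 1)²*(-⅙*1*(-3)))*(-39) = (7²*(-⅙*(-3)))*(-39) = (49*(½))*(-39) = (49/2)*(-39) = -1911/2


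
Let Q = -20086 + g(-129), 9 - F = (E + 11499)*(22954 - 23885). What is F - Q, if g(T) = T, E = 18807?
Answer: 28235110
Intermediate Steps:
F = 28214895 (F = 9 - (18807 + 11499)*(22954 - 23885) = 9 - 30306*(-931) = 9 - 1*(-28214886) = 9 + 28214886 = 28214895)
Q = -20215 (Q = -20086 - 129 = -20215)
F - Q = 28214895 - 1*(-20215) = 28214895 + 20215 = 28235110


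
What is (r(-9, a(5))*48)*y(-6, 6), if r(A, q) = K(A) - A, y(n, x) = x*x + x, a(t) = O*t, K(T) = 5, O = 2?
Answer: 28224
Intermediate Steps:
a(t) = 2*t
y(n, x) = x + x² (y(n, x) = x² + x = x + x²)
r(A, q) = 5 - A
(r(-9, a(5))*48)*y(-6, 6) = ((5 - 1*(-9))*48)*(6*(1 + 6)) = ((5 + 9)*48)*(6*7) = (14*48)*42 = 672*42 = 28224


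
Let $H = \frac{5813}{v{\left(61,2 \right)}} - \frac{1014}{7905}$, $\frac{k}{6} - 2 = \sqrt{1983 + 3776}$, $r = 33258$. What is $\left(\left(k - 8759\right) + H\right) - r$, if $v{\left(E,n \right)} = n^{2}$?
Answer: $- \frac{427416797}{10540} + 6 \sqrt{5759} \approx -40097.0$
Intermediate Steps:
$k = 12 + 6 \sqrt{5759}$ ($k = 12 + 6 \sqrt{1983 + 3776} = 12 + 6 \sqrt{5759} \approx 467.33$)
$H = \frac{15315903}{10540}$ ($H = \frac{5813}{2^{2}} - \frac{1014}{7905} = \frac{5813}{4} - \frac{338}{2635} = \frac{15315903}{10540} \approx 1453.1$)
$\left(\left(k - 8759\right) + H\right) - r = \left(\left(\left(12 + 6 \sqrt{5759}\right) - 8759\right) + \frac{15315903}{10540}\right) - 33258 = \left(\left(-8747 + 6 \sqrt{5759}\right) + \frac{15315903}{10540}\right) - 33258 = \left(- \frac{76877477}{10540} + 6 \sqrt{5759}\right) - 33258 = - \frac{427416797}{10540} + 6 \sqrt{5759}$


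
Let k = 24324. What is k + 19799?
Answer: 44123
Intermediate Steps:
k + 19799 = 24324 + 19799 = 44123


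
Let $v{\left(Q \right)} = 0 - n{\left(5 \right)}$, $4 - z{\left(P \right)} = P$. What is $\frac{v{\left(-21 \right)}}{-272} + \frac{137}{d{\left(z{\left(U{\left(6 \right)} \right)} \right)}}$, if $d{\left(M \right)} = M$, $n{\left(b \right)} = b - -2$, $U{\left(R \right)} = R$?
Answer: $- \frac{18625}{272} \approx -68.474$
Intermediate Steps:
$z{\left(P \right)} = 4 - P$
$n{\left(b \right)} = 2 + b$ ($n{\left(b \right)} = b + 2 = 2 + b$)
$v{\left(Q \right)} = -7$ ($v{\left(Q \right)} = 0 - \left(2 + 5\right) = 0 - 7 = -7$)
$\frac{v{\left(-21 \right)}}{-272} + \frac{137}{d{\left(z{\left(U{\left(6 \right)} \right)} \right)}} = - \frac{7}{-272} + \frac{137}{4 - 6} = \left(-7\right) \left(- \frac{1}{272}\right) + \frac{137}{4 - 6} = \frac{7}{272} + \frac{137}{-2} = \frac{7}{272} + 137 \left(- \frac{1}{2}\right) = \frac{7}{272} - \frac{137}{2} = - \frac{18625}{272}$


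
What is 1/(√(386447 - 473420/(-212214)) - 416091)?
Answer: -44150167737/18370446438887528 - √4350914196767673/18370446438887528 ≈ -2.4069e-6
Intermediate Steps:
1/(√(386447 - 473420/(-212214)) - 416091) = 1/(√(386447 - 473420*(-1/212214)) - 416091) = 1/(√(386447 + 236710/106107) - 416091) = 1/(√(41004968539/106107) - 416091) = 1/(√4350914196767673/106107 - 416091) = 1/(-416091 + √4350914196767673/106107)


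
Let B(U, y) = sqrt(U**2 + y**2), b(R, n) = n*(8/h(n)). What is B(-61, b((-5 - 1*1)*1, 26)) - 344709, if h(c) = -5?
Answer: -344709 + sqrt(136289)/5 ≈ -3.4464e+5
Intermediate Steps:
b(R, n) = -8*n/5 (b(R, n) = n*(8/(-5)) = n*(8*(-1/5)) = n*(-8/5) = -8*n/5)
B(-61, b((-5 - 1*1)*1, 26)) - 344709 = sqrt((-61)**2 + (-8/5*26)**2) - 344709 = sqrt(3721 + (-208/5)**2) - 344709 = sqrt(3721 + 43264/25) - 344709 = sqrt(136289/25) - 344709 = sqrt(136289)/5 - 344709 = -344709 + sqrt(136289)/5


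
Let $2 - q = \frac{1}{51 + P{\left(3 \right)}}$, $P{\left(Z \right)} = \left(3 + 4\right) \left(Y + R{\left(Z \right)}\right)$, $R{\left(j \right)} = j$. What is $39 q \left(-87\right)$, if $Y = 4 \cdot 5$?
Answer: $- \frac{1435239}{212} \approx -6770.0$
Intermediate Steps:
$Y = 20$
$P{\left(Z \right)} = 140 + 7 Z$ ($P{\left(Z \right)} = \left(3 + 4\right) \left(20 + Z\right) = 7 \left(20 + Z\right) = 140 + 7 Z$)
$q = \frac{423}{212}$ ($q = 2 - \frac{1}{51 + \left(140 + 7 \cdot 3\right)} = 2 - \frac{1}{51 + \left(140 + 21\right)} = 2 - \frac{1}{51 + 161} = 2 - \frac{1}{212} = \frac{423}{212} \approx 1.9953$)
$39 q \left(-87\right) = 39 \cdot \frac{423}{212} \left(-87\right) = \frac{16497}{212} \left(-87\right) = - \frac{1435239}{212}$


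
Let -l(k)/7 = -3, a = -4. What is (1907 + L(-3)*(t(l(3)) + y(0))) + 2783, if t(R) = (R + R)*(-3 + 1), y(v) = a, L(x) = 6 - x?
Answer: 3898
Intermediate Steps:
l(k) = 21 (l(k) = -7*(-3) = 21)
y(v) = -4
t(R) = -4*R (t(R) = (2*R)*(-2) = -4*R)
(1907 + L(-3)*(t(l(3)) + y(0))) + 2783 = (1907 + (6 - 1*(-3))*(-4*21 - 4)) + 2783 = (1907 + (6 + 3)*(-84 - 4)) + 2783 = (1907 + 9*(-88)) + 2783 = (1907 - 792) + 2783 = 1115 + 2783 = 3898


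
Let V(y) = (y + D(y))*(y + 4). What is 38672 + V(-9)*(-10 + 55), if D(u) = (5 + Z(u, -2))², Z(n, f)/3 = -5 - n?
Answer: -24328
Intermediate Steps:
Z(n, f) = -15 - 3*n (Z(n, f) = 3*(-5 - n) = -15 - 3*n)
D(u) = (-10 - 3*u)² (D(u) = (5 + (-15 - 3*u))² = (-10 - 3*u)²)
V(y) = (4 + y)*(y + (10 + 3*y)²) (V(y) = (y + (10 + 3*y)²)*(y + 4) = (y + (10 + 3*y)²)*(4 + y) = (4 + y)*(y + (10 + 3*y)²))
38672 + V(-9)*(-10 + 55) = 38672 + (400 + 9*(-9)³ + 97*(-9)² + 344*(-9))*(-10 + 55) = 38672 + (400 + 9*(-729) + 97*81 - 3096)*45 = 38672 + (400 - 6561 + 7857 - 3096)*45 = 38672 - 1400*45 = 38672 - 63000 = -24328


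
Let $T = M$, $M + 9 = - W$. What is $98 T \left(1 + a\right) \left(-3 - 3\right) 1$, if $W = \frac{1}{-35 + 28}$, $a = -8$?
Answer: $-36456$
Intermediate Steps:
$W = - \frac{1}{7}$ ($W = \frac{1}{-7} = - \frac{1}{7} \approx -0.14286$)
$M = - \frac{62}{7}$ ($M = -9 - - \frac{1}{7} = -9 + \frac{1}{7} = - \frac{62}{7} \approx -8.8571$)
$T = - \frac{62}{7} \approx -8.8571$
$98 T \left(1 + a\right) \left(-3 - 3\right) 1 = 98 \left(- \frac{62}{7}\right) \left(1 - 8\right) \left(-3 - 3\right) 1 = - 868 \left(-7\right) \left(-6\right) 1 = - 868 \cdot 42 \cdot 1 = \left(-868\right) 42 = -36456$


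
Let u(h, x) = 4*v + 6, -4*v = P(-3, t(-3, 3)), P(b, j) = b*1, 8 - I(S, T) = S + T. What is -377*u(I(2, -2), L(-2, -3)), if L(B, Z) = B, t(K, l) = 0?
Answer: -3393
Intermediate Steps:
I(S, T) = 8 - S - T (I(S, T) = 8 - (S + T) = 8 + (-S - T) = 8 - S - T)
P(b, j) = b
v = ¾ (v = -¼*(-3) = ¾ ≈ 0.75000)
u(h, x) = 9 (u(h, x) = 4*(¾) + 6 = 3 + 6 = 9)
-377*u(I(2, -2), L(-2, -3)) = -377*9 = -3393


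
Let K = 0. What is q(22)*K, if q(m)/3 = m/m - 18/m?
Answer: 0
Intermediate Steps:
q(m) = 3 - 54/m (q(m) = 3*(m/m - 18/m) = 3*(1 - 18/m) = 3 - 54/m)
q(22)*K = (3 - 54/22)*0 = (3 - 54*1/22)*0 = (3 - 27/11)*0 = (6/11)*0 = 0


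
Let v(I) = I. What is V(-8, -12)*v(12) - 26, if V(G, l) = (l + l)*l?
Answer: 3430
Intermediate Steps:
V(G, l) = 2*l² (V(G, l) = (2*l)*l = 2*l²)
V(-8, -12)*v(12) - 26 = (2*(-12)²)*12 - 26 = (2*144)*12 - 26 = 288*12 - 26 = 3456 - 26 = 3430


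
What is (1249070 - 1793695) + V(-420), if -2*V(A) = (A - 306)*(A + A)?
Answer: -849545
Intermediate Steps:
V(A) = -A*(-306 + A) (V(A) = -(A - 306)*(A + A)/2 = -(-306 + A)*2*A/2 = -A*(-306 + A))
(1249070 - 1793695) + V(-420) = (1249070 - 1793695) - 420*(306 - 1*(-420)) = -544625 - 420*(306 + 420) = -544625 - 420*726 = -544625 - 304920 = -849545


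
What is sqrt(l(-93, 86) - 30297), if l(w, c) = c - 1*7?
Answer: I*sqrt(30218) ≈ 173.83*I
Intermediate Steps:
l(w, c) = -7 + c (l(w, c) = c - 7 = -7 + c)
sqrt(l(-93, 86) - 30297) = sqrt((-7 + 86) - 30297) = sqrt(79 - 30297) = sqrt(-30218) = I*sqrt(30218)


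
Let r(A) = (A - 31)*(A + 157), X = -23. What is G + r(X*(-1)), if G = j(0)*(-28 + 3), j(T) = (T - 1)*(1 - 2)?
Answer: -1465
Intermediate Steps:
j(T) = 1 - T (j(T) = (-1 + T)*(-1) = 1 - T)
r(A) = (-31 + A)*(157 + A)
G = -25 (G = (1 - 1*0)*(-28 + 3) = (1 + 0)*(-25) = 1*(-25) = -25)
G + r(X*(-1)) = -25 + (-4867 + (-23*(-1))² + 126*(-23*(-1))) = -25 + (-4867 + 23² + 126*23) = -25 + (-4867 + 529 + 2898) = -25 - 1440 = -1465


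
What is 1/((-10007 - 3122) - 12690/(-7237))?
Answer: -7237/95001883 ≈ -7.6177e-5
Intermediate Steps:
1/((-10007 - 3122) - 12690/(-7237)) = 1/(-13129 - 12690*(-1/7237)) = 1/(-13129 + 12690/7237) = 1/(-95001883/7237) = -7237/95001883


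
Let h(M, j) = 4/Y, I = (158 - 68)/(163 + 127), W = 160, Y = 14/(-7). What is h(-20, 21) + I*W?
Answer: 1382/29 ≈ 47.655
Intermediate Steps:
Y = -2 (Y = 14*(-⅐) = -2)
I = 9/29 (I = 90/290 = 90*(1/290) = 9/29 ≈ 0.31034)
h(M, j) = -2 (h(M, j) = 4/(-2) = 4*(-½) = -2)
h(-20, 21) + I*W = -2 + (9/29)*160 = -2 + 1440/29 = 1382/29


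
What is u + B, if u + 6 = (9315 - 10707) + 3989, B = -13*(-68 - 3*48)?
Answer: 5347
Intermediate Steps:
B = 2756 (B = -13*(-68 - 144) = -13*(-212) = 2756)
u = 2591 (u = -6 + ((9315 - 10707) + 3989) = -6 + (-1392 + 3989) = -6 + 2597 = 2591)
u + B = 2591 + 2756 = 5347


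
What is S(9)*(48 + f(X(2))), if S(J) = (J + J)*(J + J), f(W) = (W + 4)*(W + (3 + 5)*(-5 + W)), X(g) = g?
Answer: -27216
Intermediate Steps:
f(W) = (-40 + 9*W)*(4 + W) (f(W) = (4 + W)*(W + 8*(-5 + W)) = (4 + W)*(W + (-40 + 8*W)) = (4 + W)*(-40 + 9*W) = (-40 + 9*W)*(4 + W))
S(J) = 4*J**2 (S(J) = (2*J)*(2*J) = 4*J**2)
S(9)*(48 + f(X(2))) = (4*9**2)*(48 + (-160 - 4*2 + 9*2**2)) = (4*81)*(48 + (-160 - 8 + 9*4)) = 324*(48 + (-160 - 8 + 36)) = 324*(48 - 132) = 324*(-84) = -27216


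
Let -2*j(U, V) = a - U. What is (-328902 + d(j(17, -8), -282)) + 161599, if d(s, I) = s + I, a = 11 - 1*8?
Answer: -167578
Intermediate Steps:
a = 3 (a = 11 - 8 = 3)
j(U, V) = -3/2 + U/2 (j(U, V) = -(3 - U)/2 = -3/2 + U/2)
d(s, I) = I + s
(-328902 + d(j(17, -8), -282)) + 161599 = (-328902 + (-282 + (-3/2 + (½)*17))) + 161599 = (-328902 + (-282 + (-3/2 + 17/2))) + 161599 = (-328902 + (-282 + 7)) + 161599 = (-328902 - 275) + 161599 = -329177 + 161599 = -167578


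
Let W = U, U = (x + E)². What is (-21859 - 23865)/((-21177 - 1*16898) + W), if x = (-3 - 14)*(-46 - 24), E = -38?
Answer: -6532/184147 ≈ -0.035472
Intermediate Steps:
x = 1190 (x = -17*(-70) = 1190)
U = 1327104 (U = (1190 - 38)² = 1152² = 1327104)
W = 1327104
(-21859 - 23865)/((-21177 - 1*16898) + W) = (-21859 - 23865)/((-21177 - 1*16898) + 1327104) = -45724/((-21177 - 16898) + 1327104) = -45724/(-38075 + 1327104) = -45724/1289029 = -45724*1/1289029 = -6532/184147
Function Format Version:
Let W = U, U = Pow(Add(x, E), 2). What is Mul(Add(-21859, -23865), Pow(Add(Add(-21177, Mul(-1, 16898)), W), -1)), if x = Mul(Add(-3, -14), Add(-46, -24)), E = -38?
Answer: Rational(-6532, 184147) ≈ -0.035472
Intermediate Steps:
x = 1190 (x = Mul(-17, -70) = 1190)
U = 1327104 (U = Pow(Add(1190, -38), 2) = Pow(1152, 2) = 1327104)
W = 1327104
Mul(Add(-21859, -23865), Pow(Add(Add(-21177, Mul(-1, 16898)), W), -1)) = Mul(Add(-21859, -23865), Pow(Add(Add(-21177, Mul(-1, 16898)), 1327104), -1)) = Mul(-45724, Pow(Add(Add(-21177, -16898), 1327104), -1)) = Mul(-45724, Pow(Add(-38075, 1327104), -1)) = Mul(-45724, Pow(1289029, -1)) = Mul(-45724, Rational(1, 1289029)) = Rational(-6532, 184147)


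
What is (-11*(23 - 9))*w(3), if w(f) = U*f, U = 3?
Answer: -1386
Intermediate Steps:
w(f) = 3*f
(-11*(23 - 9))*w(3) = (-11*(23 - 9))*(3*3) = -11*14*9 = -154*9 = -1386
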